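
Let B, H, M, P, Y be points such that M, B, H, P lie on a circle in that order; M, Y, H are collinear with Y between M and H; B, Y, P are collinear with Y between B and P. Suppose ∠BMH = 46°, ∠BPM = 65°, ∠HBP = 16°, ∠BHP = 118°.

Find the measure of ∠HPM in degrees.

∠HPM = 111°

1. ∠BHM = 65°  [same arc MB]
2. ∠HBM = 69°  [△MBH]
3. ∠HPM = 111°  [cyclic MBHP, opposite ∠B+∠P]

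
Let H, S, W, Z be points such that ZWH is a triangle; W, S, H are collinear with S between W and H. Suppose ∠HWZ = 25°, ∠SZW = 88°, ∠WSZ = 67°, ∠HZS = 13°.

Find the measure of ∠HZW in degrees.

∠HZW = 101°

1. ∠HSZ = 113°  [linear pair at S on WH]
2. ∠SHZ = 54°  [△ZSH]
3. ∠WHZ = 54°  [S on ray HW]
4. ∠HZW = 101°  [△ZWH]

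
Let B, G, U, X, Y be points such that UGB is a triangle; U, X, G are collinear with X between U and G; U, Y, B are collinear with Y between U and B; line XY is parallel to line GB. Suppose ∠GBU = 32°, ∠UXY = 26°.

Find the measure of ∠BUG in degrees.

1. ∠UYX = 32°  [XY∥GB, corresponding at Y]
2. ∠XUY = 122°  [△UXY]
3. ∠BUG = 122°  [X on UG, Y on UB]

∠BUG = 122°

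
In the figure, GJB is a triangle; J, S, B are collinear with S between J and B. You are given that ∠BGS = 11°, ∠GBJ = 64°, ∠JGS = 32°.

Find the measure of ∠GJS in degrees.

1. ∠GBS = 64°  [S on ray BJ]
2. ∠BSG = 105°  [△GSB]
3. ∠GSJ = 75°  [linear pair at S on JB]
4. ∠GJS = 73°  [△GJS]

∠GJS = 73°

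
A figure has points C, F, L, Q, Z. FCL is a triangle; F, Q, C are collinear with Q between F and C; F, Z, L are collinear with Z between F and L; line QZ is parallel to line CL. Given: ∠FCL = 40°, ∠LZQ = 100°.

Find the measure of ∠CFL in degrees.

1. ∠FQZ = 40°  [QZ∥CL, corresponding at Q]
2. ∠FZQ = 80°  [linear pair at Z on FL]
3. ∠QFZ = 60°  [△FQZ]
4. ∠CFL = 60°  [Q on FC, Z on FL]

∠CFL = 60°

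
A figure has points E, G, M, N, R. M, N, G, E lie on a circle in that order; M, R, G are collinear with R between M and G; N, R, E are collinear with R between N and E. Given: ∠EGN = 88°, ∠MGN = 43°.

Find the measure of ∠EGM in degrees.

∠EGM = 45°

1. ∠EMN = 92°  [cyclic MNGE, opposite ∠M+∠G]
2. ∠MEN = 43°  [same arc MN]
3. ∠ENM = 45°  [△MNE]
4. ∠EGM = 45°  [same arc ME]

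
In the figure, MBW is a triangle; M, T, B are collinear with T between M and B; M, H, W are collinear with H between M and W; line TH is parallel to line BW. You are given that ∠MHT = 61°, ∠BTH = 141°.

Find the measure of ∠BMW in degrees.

∠BMW = 80°

1. ∠HTM = 39°  [linear pair at T on MB]
2. ∠HMT = 80°  [△MTH]
3. ∠BMW = 80°  [T on MB, H on MW]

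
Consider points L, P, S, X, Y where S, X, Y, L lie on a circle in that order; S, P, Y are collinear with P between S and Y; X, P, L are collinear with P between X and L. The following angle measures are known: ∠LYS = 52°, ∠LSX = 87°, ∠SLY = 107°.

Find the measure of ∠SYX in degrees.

∠SYX = 41°

1. ∠LXS = 52°  [same arc SL]
2. ∠SLX = 41°  [△SXL]
3. ∠SYX = 41°  [same arc SX]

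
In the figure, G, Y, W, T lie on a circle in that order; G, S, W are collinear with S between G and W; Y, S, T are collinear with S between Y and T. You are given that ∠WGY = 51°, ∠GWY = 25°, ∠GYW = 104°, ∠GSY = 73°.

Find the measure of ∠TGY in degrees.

1. ∠GYT = 56°  [△GSY]
2. ∠GTY = 25°  [same arc GY]
3. ∠TGY = 99°  [△GYT]

∠TGY = 99°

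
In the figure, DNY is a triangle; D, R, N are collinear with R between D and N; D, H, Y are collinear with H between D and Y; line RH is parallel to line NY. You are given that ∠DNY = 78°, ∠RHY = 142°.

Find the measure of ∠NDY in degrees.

∠NDY = 64°

1. ∠DRH = 78°  [RH∥NY, corresponding at R]
2. ∠DHR = 38°  [linear pair at H on DY]
3. ∠HDR = 64°  [△DRH]
4. ∠NDY = 64°  [R on DN, H on DY]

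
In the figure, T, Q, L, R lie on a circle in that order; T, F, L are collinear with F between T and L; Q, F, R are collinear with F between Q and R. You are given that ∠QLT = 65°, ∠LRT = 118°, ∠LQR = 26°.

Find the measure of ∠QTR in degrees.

∠QTR = 79°

1. ∠QRT = 65°  [same arc TQ]
2. ∠LFQ = 89°  [△QFL]
3. ∠LQT = 62°  [cyclic TQLR, opposite ∠Q+∠R]
4. ∠QFT = 91°  [linear pair at F on TL]
5. ∠LTQ = 53°  [△TQL]
6. ∠RQT = 36°  [△TFQ]
7. ∠QTR = 79°  [△TQR]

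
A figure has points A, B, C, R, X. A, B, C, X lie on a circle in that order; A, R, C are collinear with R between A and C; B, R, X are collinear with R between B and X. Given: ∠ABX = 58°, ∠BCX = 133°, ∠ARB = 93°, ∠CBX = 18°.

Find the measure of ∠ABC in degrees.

∠ABC = 76°

1. ∠BAC = 29°  [△ARB]
2. ∠BRC = 87°  [linear pair at R on AC]
3. ∠ACB = 75°  [△BRC]
4. ∠ABC = 76°  [△ABC]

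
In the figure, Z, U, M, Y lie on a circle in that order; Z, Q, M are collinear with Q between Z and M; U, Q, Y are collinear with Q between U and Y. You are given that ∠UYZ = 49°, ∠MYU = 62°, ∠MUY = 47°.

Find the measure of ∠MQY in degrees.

1. ∠MZY = 47°  [same arc MY]
2. ∠YQZ = 84°  [△ZQY]
3. ∠MQY = 96°  [linear pair at Q on ZM]

∠MQY = 96°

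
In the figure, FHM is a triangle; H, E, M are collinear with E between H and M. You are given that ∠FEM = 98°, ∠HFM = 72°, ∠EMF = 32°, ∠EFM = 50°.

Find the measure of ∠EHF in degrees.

1. ∠FMH = 32°  [E on ray MH]
2. ∠FHM = 76°  [△FHM]
3. ∠EHF = 76°  [E on ray HM]

∠EHF = 76°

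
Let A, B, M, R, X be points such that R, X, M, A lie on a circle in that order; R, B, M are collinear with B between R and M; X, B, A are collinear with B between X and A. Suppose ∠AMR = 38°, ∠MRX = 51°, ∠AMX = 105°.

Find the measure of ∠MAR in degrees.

1. ∠MAX = 51°  [same arc XM]
2. ∠AXM = 24°  [△XMA]
3. ∠ARM = 24°  [same arc MA]
4. ∠MAR = 118°  [△RMA]

∠MAR = 118°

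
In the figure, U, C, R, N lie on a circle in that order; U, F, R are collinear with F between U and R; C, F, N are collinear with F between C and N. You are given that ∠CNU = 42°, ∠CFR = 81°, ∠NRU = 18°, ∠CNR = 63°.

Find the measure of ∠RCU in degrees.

∠RCU = 75°

1. ∠CRU = 42°  [same arc UC]
2. ∠CUR = 63°  [same arc CR]
3. ∠RCU = 75°  [△UCR]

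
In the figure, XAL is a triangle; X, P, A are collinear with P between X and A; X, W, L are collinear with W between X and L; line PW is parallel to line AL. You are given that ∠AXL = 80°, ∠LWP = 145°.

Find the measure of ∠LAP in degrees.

∠LAP = 65°

1. ∠PXW = 80°  [P on XA, W on XL]
2. ∠PWX = 35°  [linear pair at W on XL]
3. ∠WPX = 65°  [△XPW]
4. ∠APW = 115°  [linear pair at P on XA]
5. ∠LAP = 65°  [PW∥AL, co-interior at A–P]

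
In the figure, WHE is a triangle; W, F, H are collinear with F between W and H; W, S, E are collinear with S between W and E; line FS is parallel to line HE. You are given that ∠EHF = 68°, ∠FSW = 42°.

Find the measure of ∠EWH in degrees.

1. ∠EHW = 68°  [F on ray HW]
2. ∠HEW = 42°  [FS∥HE, corresponding at S]
3. ∠EWH = 70°  [△WHE]

∠EWH = 70°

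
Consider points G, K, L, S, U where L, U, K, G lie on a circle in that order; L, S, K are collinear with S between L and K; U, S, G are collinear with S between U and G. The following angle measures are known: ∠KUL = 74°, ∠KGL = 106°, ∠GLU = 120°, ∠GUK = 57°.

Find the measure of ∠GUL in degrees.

∠GUL = 17°

1. ∠GLK = 57°  [same arc KG]
2. ∠GKL = 17°  [△LKG]
3. ∠GUL = 17°  [same arc LG]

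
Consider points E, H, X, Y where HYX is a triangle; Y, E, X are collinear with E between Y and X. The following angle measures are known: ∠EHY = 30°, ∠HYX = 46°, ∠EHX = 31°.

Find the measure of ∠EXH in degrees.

1. ∠EYH = 46°  [E on ray YX]
2. ∠HEY = 104°  [△HYE]
3. ∠HEX = 76°  [linear pair at E on YX]
4. ∠EXH = 73°  [△HEX]

∠EXH = 73°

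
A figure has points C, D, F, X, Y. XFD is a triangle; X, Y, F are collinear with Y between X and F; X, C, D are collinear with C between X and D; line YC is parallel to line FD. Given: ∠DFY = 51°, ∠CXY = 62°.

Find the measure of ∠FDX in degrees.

∠FDX = 67°

1. ∠DFX = 51°  [Y on ray FX]
2. ∠DXF = 62°  [Y on XF, C on XD]
3. ∠FDX = 67°  [△XFD]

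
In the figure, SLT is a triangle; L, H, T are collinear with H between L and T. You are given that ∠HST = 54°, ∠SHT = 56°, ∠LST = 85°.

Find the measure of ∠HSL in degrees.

1. ∠HTS = 70°  [△SHT]
2. ∠LHS = 124°  [linear pair at H on LT]
3. ∠LTS = 70°  [H on ray TL]
4. ∠SLT = 25°  [△SLT]
5. ∠HLS = 25°  [H on ray LT]
6. ∠HSL = 31°  [△SLH]

∠HSL = 31°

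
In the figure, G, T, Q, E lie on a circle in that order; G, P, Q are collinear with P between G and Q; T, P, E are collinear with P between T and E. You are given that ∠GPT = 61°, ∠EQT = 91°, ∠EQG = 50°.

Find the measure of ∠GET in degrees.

∠GET = 41°

1. ∠EGT = 89°  [cyclic GTQE, opposite ∠G+∠Q]
2. ∠ETG = 50°  [same arc GE]
3. ∠GET = 41°  [△GTE]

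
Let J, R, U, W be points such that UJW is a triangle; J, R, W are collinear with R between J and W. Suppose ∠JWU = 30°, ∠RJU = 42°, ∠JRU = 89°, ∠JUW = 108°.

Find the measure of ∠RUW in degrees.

1. ∠RWU = 30°  [R on ray WJ]
2. ∠URW = 91°  [linear pair at R on JW]
3. ∠RUW = 59°  [△URW]

∠RUW = 59°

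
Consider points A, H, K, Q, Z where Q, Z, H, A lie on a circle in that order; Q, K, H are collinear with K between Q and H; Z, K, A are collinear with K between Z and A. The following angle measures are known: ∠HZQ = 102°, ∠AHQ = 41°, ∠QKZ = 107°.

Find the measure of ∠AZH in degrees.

1. ∠HAQ = 78°  [cyclic QZHA, opposite ∠Z+∠A]
2. ∠AQH = 61°  [△QHA]
3. ∠AZH = 61°  [same arc HA]

∠AZH = 61°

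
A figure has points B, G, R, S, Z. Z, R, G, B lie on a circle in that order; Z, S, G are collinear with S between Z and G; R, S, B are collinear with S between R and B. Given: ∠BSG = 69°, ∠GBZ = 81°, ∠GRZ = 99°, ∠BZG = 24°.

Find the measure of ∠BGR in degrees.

∠BGR = 120°

1. ∠BGZ = 75°  [△ZGB]
2. ∠BRG = 24°  [same arc GB]
3. ∠GBR = 36°  [△GSB]
4. ∠BGR = 120°  [△RGB]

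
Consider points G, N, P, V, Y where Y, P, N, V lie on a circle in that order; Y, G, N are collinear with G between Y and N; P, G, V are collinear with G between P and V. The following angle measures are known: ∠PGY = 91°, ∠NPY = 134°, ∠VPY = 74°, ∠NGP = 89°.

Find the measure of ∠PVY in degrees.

1. ∠NYP = 15°  [△YGP]
2. ∠PNY = 31°  [△YPN]
3. ∠PVY = 31°  [same arc YP]

∠PVY = 31°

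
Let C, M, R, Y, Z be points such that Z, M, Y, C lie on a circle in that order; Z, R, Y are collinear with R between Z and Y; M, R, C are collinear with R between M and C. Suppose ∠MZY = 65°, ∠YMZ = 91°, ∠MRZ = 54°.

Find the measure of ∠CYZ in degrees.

1. ∠MCY = 65°  [same arc MY]
2. ∠CRY = 54°  [vertical angles at R]
3. ∠CYZ = 61°  [△YRC]

∠CYZ = 61°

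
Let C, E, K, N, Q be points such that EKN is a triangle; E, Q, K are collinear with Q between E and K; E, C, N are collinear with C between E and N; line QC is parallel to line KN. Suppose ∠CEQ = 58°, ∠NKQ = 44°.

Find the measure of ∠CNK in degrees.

1. ∠KEN = 58°  [Q on EK, C on EN]
2. ∠EKN = 44°  [Q on ray KE]
3. ∠ENK = 78°  [△EKN]
4. ∠CNK = 78°  [C on ray NE]

∠CNK = 78°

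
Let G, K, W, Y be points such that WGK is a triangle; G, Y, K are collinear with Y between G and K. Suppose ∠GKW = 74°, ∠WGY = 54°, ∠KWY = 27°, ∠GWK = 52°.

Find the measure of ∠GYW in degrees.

1. ∠WKY = 74°  [Y on ray KG]
2. ∠KYW = 79°  [△WYK]
3. ∠GYW = 101°  [linear pair at Y on GK]

∠GYW = 101°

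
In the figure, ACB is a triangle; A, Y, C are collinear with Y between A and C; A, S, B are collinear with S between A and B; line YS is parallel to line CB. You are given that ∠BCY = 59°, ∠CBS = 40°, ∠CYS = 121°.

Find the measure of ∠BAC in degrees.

∠BAC = 81°

1. ∠ACB = 59°  [Y on ray CA]
2. ∠ABC = 40°  [S on ray BA]
3. ∠BAC = 81°  [△ACB]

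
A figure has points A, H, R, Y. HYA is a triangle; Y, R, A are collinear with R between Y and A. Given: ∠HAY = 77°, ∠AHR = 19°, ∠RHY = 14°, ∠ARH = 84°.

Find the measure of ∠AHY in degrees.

∠AHY = 33°

1. ∠HRY = 96°  [linear pair at R on YA]
2. ∠HYR = 70°  [△HYR]
3. ∠AYH = 70°  [R on ray YA]
4. ∠AHY = 33°  [△HYA]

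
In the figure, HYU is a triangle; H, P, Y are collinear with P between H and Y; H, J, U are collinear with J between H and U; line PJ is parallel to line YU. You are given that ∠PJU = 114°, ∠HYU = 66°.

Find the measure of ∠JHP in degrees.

1. ∠HJP = 66°  [linear pair at J on HU]
2. ∠HPJ = 66°  [PJ∥YU, corresponding at P]
3. ∠JHP = 48°  [△HPJ]

∠JHP = 48°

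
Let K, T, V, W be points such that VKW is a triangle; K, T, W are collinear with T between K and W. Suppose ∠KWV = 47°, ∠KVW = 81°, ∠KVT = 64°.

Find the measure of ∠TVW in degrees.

1. ∠VKW = 52°  [△VKW]
2. ∠TWV = 47°  [T on ray WK]
3. ∠TKV = 52°  [T on ray KW]
4. ∠KTV = 64°  [△VKT]
5. ∠VTW = 116°  [linear pair at T on KW]
6. ∠TVW = 17°  [△VTW]

∠TVW = 17°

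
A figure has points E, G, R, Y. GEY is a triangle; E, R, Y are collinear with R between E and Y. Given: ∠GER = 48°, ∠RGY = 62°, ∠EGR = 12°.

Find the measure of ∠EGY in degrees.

∠EGY = 74°

1. ∠ERG = 120°  [△GER]
2. ∠GEY = 48°  [R on ray EY]
3. ∠GRY = 60°  [linear pair at R on EY]
4. ∠GYR = 58°  [△GRY]
5. ∠EYG = 58°  [R on ray YE]
6. ∠EGY = 74°  [△GEY]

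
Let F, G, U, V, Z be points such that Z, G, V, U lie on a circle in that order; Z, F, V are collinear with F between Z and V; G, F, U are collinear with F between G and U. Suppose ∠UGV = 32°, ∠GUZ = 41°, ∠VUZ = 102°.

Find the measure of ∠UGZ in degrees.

1. ∠UZV = 32°  [same arc VU]
2. ∠UVZ = 46°  [△ZVU]
3. ∠UGZ = 46°  [same arc ZU]

∠UGZ = 46°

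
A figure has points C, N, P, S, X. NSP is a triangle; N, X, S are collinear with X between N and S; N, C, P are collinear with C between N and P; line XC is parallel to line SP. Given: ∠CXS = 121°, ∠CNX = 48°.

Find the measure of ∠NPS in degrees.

∠NPS = 73°

1. ∠CXN = 59°  [linear pair at X on NS]
2. ∠NCX = 73°  [△NXC]
3. ∠NPS = 73°  [XC∥SP, corresponding at C]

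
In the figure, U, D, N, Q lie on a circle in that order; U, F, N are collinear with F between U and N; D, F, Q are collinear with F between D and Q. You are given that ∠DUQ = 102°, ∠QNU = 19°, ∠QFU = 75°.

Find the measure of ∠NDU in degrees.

∠NDU = 65°

1. ∠QDU = 19°  [same arc UQ]
2. ∠DFN = 75°  [vertical angles at F]
3. ∠DQU = 59°  [△UDQ]
4. ∠DFU = 105°  [linear pair at F on UN]
5. ∠DNU = 59°  [same arc UD]
6. ∠DUN = 56°  [△UFD]
7. ∠NDU = 65°  [△UDN]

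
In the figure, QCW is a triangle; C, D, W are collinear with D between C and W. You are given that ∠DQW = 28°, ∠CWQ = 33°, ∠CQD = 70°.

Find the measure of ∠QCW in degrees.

∠QCW = 49°

1. ∠DWQ = 33°  [D on ray WC]
2. ∠QDW = 119°  [△QDW]
3. ∠CDQ = 61°  [linear pair at D on CW]
4. ∠DCQ = 49°  [△QCD]
5. ∠QCW = 49°  [D on ray CW]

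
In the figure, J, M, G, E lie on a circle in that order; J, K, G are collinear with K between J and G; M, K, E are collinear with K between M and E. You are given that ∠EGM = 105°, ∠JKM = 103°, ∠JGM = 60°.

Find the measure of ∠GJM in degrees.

∠GJM = 32°

1. ∠EJM = 75°  [cyclic JMGE, opposite ∠J+∠G]
2. ∠JEM = 60°  [same arc JM]
3. ∠EMJ = 45°  [△JME]
4. ∠GJM = 32°  [△JKM]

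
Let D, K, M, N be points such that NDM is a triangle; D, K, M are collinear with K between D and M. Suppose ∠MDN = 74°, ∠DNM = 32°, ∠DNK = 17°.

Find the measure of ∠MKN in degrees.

1. ∠KDN = 74°  [K on ray DM]
2. ∠DKN = 89°  [△NDK]
3. ∠MKN = 91°  [linear pair at K on DM]

∠MKN = 91°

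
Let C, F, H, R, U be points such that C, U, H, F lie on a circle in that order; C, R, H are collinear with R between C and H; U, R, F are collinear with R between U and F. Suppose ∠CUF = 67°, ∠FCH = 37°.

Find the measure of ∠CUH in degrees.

1. ∠CHF = 67°  [same arc CF]
2. ∠CFH = 76°  [△CHF]
3. ∠CUH = 104°  [cyclic CUHF, opposite ∠U+∠F]

∠CUH = 104°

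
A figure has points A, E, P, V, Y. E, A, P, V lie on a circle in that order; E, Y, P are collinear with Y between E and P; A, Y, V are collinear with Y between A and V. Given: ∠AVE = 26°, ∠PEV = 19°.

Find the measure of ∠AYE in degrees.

∠AYE = 45°

1. ∠APE = 26°  [same arc EA]
2. ∠PAV = 19°  [same arc PV]
3. ∠AYP = 135°  [△AYP]
4. ∠AYE = 45°  [linear pair at Y on EP]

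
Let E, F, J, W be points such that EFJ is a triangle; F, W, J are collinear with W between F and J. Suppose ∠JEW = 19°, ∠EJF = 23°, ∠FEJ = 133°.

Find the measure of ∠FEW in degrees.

∠FEW = 114°

1. ∠EFJ = 24°  [△EFJ]
2. ∠EJW = 23°  [W on ray JF]
3. ∠EFW = 24°  [W on ray FJ]
4. ∠EWJ = 138°  [△EWJ]
5. ∠EWF = 42°  [linear pair at W on FJ]
6. ∠FEW = 114°  [△EFW]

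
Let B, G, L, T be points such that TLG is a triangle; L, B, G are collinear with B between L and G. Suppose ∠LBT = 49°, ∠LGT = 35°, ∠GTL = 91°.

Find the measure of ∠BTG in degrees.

1. ∠GBT = 131°  [linear pair at B on LG]
2. ∠BGT = 35°  [B on ray GL]
3. ∠BTG = 14°  [△TBG]

∠BTG = 14°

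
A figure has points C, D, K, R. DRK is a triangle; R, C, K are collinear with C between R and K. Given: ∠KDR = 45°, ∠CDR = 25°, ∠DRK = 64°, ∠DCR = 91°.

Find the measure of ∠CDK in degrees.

∠CDK = 20°

1. ∠DKR = 71°  [△DRK]
2. ∠DCK = 89°  [linear pair at C on RK]
3. ∠CKD = 71°  [C on ray KR]
4. ∠CDK = 20°  [△DCK]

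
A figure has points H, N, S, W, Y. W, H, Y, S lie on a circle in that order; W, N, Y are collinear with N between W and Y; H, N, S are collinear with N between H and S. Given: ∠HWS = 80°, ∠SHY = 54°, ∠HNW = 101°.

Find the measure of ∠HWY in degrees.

∠HWY = 26°

1. ∠HYS = 100°  [cyclic WHYS, opposite ∠W+∠Y]
2. ∠HSY = 26°  [△HYS]
3. ∠HWY = 26°  [same arc HY]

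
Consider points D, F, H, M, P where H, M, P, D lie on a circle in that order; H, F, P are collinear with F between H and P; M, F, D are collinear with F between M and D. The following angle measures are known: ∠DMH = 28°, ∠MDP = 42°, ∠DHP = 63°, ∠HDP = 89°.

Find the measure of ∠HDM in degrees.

∠HDM = 47°

1. ∠MHP = 42°  [same arc MP]
2. ∠HMP = 91°  [cyclic HMPD, opposite ∠M+∠D]
3. ∠HPM = 47°  [△HMP]
4. ∠HDM = 47°  [same arc HM]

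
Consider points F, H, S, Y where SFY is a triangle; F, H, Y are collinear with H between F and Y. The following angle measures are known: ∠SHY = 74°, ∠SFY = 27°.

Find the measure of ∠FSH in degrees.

1. ∠FHS = 106°  [linear pair at H on FY]
2. ∠HFS = 27°  [H on ray FY]
3. ∠FSH = 47°  [△SFH]

∠FSH = 47°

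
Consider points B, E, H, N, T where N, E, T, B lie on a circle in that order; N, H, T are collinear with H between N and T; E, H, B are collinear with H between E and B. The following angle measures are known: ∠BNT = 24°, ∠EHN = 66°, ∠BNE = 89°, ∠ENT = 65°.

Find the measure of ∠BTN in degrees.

1. ∠BHT = 66°  [vertical angles at H]
2. ∠EBT = 65°  [same arc ET]
3. ∠BTN = 49°  [△THB]

∠BTN = 49°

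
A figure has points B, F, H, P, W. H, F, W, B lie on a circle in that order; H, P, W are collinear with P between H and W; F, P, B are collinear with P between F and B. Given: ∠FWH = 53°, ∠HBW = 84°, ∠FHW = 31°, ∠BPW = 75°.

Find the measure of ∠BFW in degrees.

∠BFW = 22°

1. ∠FBH = 53°  [same arc HF]
2. ∠BPH = 105°  [linear pair at P on HW]
3. ∠BHW = 22°  [△HPB]
4. ∠BFW = 22°  [same arc WB]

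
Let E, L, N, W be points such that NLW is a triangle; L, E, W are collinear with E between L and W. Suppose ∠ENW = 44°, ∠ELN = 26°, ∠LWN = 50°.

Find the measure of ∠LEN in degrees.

∠LEN = 94°

1. ∠EWN = 50°  [E on ray WL]
2. ∠NEW = 86°  [△NEW]
3. ∠LEN = 94°  [linear pair at E on LW]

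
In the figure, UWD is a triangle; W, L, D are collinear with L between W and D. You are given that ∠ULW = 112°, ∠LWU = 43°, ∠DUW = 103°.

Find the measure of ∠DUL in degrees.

1. ∠DLU = 68°  [linear pair at L on WD]
2. ∠DWU = 43°  [L on ray WD]
3. ∠UDW = 34°  [△UWD]
4. ∠LDU = 34°  [L on ray DW]
5. ∠DUL = 78°  [△ULD]

∠DUL = 78°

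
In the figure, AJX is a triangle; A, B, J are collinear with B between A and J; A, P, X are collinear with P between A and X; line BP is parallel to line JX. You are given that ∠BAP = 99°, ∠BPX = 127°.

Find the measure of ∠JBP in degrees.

∠JBP = 152°

1. ∠APB = 53°  [linear pair at P on AX]
2. ∠ABP = 28°  [△ABP]
3. ∠JBP = 152°  [linear pair at B on AJ]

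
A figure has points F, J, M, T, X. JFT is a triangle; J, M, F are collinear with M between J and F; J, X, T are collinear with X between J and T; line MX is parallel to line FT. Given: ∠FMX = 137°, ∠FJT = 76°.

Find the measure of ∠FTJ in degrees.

1. ∠JMX = 43°  [linear pair at M on JF]
2. ∠MJX = 76°  [M on JF, X on JT]
3. ∠JXM = 61°  [△JMX]
4. ∠FTJ = 61°  [MX∥FT, corresponding at X]

∠FTJ = 61°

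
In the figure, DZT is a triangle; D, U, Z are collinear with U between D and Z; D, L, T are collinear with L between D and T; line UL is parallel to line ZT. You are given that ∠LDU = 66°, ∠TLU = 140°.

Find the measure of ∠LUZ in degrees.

1. ∠DLU = 40°  [linear pair at L on DT]
2. ∠DUL = 74°  [△DUL]
3. ∠LUZ = 106°  [linear pair at U on DZ]

∠LUZ = 106°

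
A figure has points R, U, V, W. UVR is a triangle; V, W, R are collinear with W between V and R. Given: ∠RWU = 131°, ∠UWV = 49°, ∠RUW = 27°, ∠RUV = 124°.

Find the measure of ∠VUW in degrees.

∠VUW = 97°

1. ∠URW = 22°  [△UWR]
2. ∠URV = 22°  [W on ray RV]
3. ∠RVU = 34°  [△UVR]
4. ∠UVW = 34°  [W on ray VR]
5. ∠VUW = 97°  [△UVW]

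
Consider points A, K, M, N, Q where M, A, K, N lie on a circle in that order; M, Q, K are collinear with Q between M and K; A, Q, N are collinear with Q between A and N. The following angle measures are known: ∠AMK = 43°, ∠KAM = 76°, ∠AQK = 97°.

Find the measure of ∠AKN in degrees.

∠AKN = 115°

1. ∠ANK = 43°  [same arc AK]
2. ∠AKM = 61°  [△MAK]
3. ∠KAN = 22°  [△AQK]
4. ∠AKN = 115°  [△AKN]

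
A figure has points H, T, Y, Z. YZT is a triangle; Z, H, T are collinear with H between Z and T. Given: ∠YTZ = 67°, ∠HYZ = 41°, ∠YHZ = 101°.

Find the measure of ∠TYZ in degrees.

∠TYZ = 75°

1. ∠HZY = 38°  [△YZH]
2. ∠TZY = 38°  [H on ray ZT]
3. ∠TYZ = 75°  [△YZT]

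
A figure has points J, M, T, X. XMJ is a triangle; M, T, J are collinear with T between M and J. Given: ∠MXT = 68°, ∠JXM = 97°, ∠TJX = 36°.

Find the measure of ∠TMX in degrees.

1. ∠MJX = 36°  [T on ray JM]
2. ∠JMX = 47°  [△XMJ]
3. ∠TMX = 47°  [T on ray MJ]

∠TMX = 47°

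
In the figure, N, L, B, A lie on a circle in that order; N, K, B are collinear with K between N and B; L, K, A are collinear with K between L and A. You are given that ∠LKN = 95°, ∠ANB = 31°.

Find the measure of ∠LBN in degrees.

∠LBN = 64°

1. ∠BKL = 85°  [linear pair at K on NB]
2. ∠ALB = 31°  [same arc BA]
3. ∠LBN = 64°  [△LKB]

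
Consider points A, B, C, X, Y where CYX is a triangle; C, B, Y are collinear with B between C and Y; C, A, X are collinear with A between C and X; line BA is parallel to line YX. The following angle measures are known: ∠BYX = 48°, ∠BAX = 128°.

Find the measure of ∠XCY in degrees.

∠XCY = 80°

1. ∠CYX = 48°  [B on ray YC]
2. ∠BAC = 52°  [linear pair at A on CX]
3. ∠ABC = 48°  [BA∥YX, corresponding at B]
4. ∠ACB = 80°  [△CBA]
5. ∠XCY = 80°  [B on CY, A on CX]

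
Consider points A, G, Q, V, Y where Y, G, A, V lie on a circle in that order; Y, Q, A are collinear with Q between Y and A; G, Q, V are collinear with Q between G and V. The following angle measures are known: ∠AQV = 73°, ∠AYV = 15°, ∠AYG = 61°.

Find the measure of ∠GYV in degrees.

1. ∠GQY = 73°  [vertical angles at Q]
2. ∠VQY = 107°  [linear pair at Q on YA]
3. ∠GVY = 58°  [△YQV]
4. ∠VGY = 46°  [△YQG]
5. ∠GYV = 76°  [△YGV]

∠GYV = 76°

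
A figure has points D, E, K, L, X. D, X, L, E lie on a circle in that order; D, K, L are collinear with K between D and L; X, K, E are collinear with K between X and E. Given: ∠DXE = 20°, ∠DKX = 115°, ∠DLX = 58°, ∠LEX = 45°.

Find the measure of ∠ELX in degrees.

∠ELX = 78°

1. ∠LKX = 65°  [linear pair at K on DL]
2. ∠EXL = 57°  [△XKL]
3. ∠ELX = 78°  [△XLE]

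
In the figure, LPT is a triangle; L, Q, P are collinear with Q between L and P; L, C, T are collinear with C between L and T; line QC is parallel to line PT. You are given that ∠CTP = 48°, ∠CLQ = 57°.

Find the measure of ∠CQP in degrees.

∠CQP = 105°

1. ∠LTP = 48°  [C on ray TL]
2. ∠PLT = 57°  [Q on LP, C on LT]
3. ∠LPT = 75°  [△LPT]
4. ∠CQL = 75°  [QC∥PT, corresponding at Q]
5. ∠CQP = 105°  [linear pair at Q on LP]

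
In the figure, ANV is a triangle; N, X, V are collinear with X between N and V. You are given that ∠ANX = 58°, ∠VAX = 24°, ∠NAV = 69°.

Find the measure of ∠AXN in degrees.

∠AXN = 77°

1. ∠ANV = 58°  [X on ray NV]
2. ∠AVN = 53°  [△ANV]
3. ∠AVX = 53°  [X on ray VN]
4. ∠AXV = 103°  [△AXV]
5. ∠AXN = 77°  [linear pair at X on NV]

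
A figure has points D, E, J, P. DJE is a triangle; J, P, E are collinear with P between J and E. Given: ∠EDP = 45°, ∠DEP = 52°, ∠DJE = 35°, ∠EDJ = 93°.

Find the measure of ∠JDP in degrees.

∠JDP = 48°

1. ∠DPE = 83°  [△DPE]
2. ∠DJP = 35°  [P on ray JE]
3. ∠DPJ = 97°  [linear pair at P on JE]
4. ∠JDP = 48°  [△DJP]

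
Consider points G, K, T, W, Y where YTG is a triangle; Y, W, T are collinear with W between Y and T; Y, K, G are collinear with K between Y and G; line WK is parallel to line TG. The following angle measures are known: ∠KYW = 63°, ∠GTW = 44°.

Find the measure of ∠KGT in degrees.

1. ∠GYT = 63°  [W on YT, K on YG]
2. ∠GTY = 44°  [W on ray TY]
3. ∠TGY = 73°  [△YTG]
4. ∠KGT = 73°  [K on ray GY]

∠KGT = 73°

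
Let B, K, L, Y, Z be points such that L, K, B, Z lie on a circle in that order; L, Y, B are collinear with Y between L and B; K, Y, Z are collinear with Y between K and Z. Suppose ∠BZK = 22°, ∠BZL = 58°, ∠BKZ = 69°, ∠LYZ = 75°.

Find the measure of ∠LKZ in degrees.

1. ∠KBZ = 89°  [△KBZ]
2. ∠BLZ = 69°  [same arc BZ]
3. ∠KZL = 36°  [△LYZ]
4. ∠KLZ = 91°  [cyclic LKBZ, opposite ∠L+∠B]
5. ∠LKZ = 53°  [△LKZ]

∠LKZ = 53°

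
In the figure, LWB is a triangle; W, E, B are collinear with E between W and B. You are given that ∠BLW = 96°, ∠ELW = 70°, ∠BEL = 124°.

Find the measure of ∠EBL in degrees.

∠EBL = 30°

1. ∠LEW = 56°  [linear pair at E on WB]
2. ∠EWL = 54°  [△LWE]
3. ∠BWL = 54°  [E on ray WB]
4. ∠LBW = 30°  [△LWB]
5. ∠EBL = 30°  [E on ray BW]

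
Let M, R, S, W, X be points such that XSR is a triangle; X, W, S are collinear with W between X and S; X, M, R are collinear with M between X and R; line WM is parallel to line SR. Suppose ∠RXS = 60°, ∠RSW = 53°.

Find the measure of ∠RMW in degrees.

1. ∠RSX = 53°  [W on ray SX]
2. ∠SRX = 67°  [△XSR]
3. ∠WMX = 67°  [WM∥SR, corresponding at M]
4. ∠RMW = 113°  [linear pair at M on XR]

∠RMW = 113°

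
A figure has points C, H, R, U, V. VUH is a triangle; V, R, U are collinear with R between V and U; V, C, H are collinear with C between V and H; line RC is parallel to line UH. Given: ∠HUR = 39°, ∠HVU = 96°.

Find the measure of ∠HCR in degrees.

1. ∠HUV = 39°  [R on ray UV]
2. ∠UHV = 45°  [△VUH]
3. ∠RCV = 45°  [RC∥UH, corresponding at C]
4. ∠HCR = 135°  [linear pair at C on VH]

∠HCR = 135°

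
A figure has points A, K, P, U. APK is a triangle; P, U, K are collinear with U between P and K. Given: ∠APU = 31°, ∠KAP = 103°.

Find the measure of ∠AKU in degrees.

∠AKU = 46°

1. ∠APK = 31°  [U on ray PK]
2. ∠AKP = 46°  [△APK]
3. ∠AKU = 46°  [U on ray KP]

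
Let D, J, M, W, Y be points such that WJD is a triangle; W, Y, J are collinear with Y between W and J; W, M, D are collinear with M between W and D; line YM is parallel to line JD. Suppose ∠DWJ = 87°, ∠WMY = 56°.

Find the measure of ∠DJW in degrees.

1. ∠MWY = 87°  [Y on WJ, M on WD]
2. ∠MYW = 37°  [△WYM]
3. ∠DJW = 37°  [YM∥JD, corresponding at Y]

∠DJW = 37°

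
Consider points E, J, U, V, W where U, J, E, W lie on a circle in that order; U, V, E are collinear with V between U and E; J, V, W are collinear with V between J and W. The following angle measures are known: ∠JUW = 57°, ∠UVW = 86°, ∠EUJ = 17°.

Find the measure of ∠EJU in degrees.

∠EJU = 109°

1. ∠JEW = 123°  [cyclic UJEW, opposite ∠U+∠E]
2. ∠EVJ = 86°  [vertical angles at V]
3. ∠EWJ = 17°  [same arc JE]
4. ∠EJW = 40°  [△JEW]
5. ∠JEU = 54°  [△JVE]
6. ∠EJU = 109°  [△UJE]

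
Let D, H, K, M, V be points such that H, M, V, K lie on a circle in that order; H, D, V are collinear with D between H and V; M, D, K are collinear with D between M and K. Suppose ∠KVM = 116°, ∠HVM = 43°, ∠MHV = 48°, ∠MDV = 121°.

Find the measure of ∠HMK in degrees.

1. ∠KHM = 64°  [cyclic HMVK, opposite ∠H+∠V]
2. ∠HKM = 43°  [same arc HM]
3. ∠HMK = 73°  [△HMK]

∠HMK = 73°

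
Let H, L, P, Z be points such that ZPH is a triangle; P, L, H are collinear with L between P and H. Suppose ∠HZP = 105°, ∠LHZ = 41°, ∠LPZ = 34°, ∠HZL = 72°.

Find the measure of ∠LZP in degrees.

∠LZP = 33°

1. ∠HLZ = 67°  [△ZLH]
2. ∠PLZ = 113°  [linear pair at L on PH]
3. ∠LZP = 33°  [△ZPL]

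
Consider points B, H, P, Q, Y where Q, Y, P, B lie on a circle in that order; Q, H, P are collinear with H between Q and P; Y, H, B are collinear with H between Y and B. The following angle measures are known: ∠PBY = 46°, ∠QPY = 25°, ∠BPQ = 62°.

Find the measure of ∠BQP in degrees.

1. ∠BHP = 72°  [△PHB]
2. ∠QBY = 25°  [same arc QY]
3. ∠BHQ = 108°  [linear pair at H on QP]
4. ∠BQP = 47°  [△QHB]

∠BQP = 47°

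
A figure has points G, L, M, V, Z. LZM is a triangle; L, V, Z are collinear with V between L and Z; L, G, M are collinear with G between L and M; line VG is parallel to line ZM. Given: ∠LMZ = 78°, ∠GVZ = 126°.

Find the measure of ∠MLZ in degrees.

1. ∠LGV = 78°  [VG∥ZM, corresponding at G]
2. ∠GVL = 54°  [linear pair at V on LZ]
3. ∠GLV = 48°  [△LVG]
4. ∠MLZ = 48°  [V on LZ, G on LM]

∠MLZ = 48°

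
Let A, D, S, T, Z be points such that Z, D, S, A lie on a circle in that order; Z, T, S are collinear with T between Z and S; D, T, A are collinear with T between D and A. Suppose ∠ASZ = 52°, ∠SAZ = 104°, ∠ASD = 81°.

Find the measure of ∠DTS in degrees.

1. ∠ADZ = 52°  [same arc ZA]
2. ∠AZS = 24°  [△ZSA]
3. ∠AZD = 99°  [cyclic ZDSA, opposite ∠Z+∠S]
4. ∠DAZ = 29°  [△ZDA]
5. ∠ADS = 24°  [same arc SA]
6. ∠DSZ = 29°  [same arc ZD]
7. ∠DTS = 127°  [△DTS]

∠DTS = 127°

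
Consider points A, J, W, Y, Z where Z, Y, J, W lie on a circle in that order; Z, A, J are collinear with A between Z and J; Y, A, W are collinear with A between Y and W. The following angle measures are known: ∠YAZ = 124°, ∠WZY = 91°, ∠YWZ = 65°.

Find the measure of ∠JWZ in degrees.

∠JWZ = 97°

1. ∠JAW = 124°  [vertical angles at A]
2. ∠WYZ = 24°  [△ZYW]
3. ∠WAZ = 56°  [linear pair at A on ZJ]
4. ∠WJZ = 24°  [same arc ZW]
5. ∠JZW = 59°  [△ZAW]
6. ∠JWZ = 97°  [△ZJW]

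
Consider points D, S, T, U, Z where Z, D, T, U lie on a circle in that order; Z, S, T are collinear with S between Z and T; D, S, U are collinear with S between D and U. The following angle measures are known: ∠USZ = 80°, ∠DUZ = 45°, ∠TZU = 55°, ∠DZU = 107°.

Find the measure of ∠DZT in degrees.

1. ∠DST = 80°  [vertical angles at S]
2. ∠UDZ = 28°  [△ZDU]
3. ∠DSZ = 100°  [linear pair at S on ZT]
4. ∠DZT = 52°  [△ZSD]

∠DZT = 52°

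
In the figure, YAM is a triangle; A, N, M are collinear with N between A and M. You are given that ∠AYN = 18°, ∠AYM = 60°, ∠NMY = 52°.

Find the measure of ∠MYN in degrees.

1. ∠AMY = 52°  [N on ray MA]
2. ∠MAY = 68°  [△YAM]
3. ∠NAY = 68°  [N on ray AM]
4. ∠ANY = 94°  [△YAN]
5. ∠MNY = 86°  [linear pair at N on AM]
6. ∠MYN = 42°  [△YNM]

∠MYN = 42°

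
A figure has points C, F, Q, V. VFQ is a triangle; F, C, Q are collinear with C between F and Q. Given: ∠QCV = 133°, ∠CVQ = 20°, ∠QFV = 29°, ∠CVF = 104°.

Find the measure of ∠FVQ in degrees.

1. ∠CQV = 27°  [△VCQ]
2. ∠FQV = 27°  [C on ray QF]
3. ∠FVQ = 124°  [△VFQ]

∠FVQ = 124°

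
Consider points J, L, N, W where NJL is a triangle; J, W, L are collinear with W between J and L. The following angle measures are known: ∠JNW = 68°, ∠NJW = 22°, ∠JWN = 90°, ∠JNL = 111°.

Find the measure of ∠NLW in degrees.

∠NLW = 47°

1. ∠LJN = 22°  [W on ray JL]
2. ∠JLN = 47°  [△NJL]
3. ∠NLW = 47°  [W on ray LJ]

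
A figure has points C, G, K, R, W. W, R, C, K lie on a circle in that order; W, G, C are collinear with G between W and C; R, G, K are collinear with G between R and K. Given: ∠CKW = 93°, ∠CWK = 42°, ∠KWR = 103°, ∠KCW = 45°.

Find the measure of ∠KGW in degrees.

1. ∠KRW = 45°  [same arc WK]
2. ∠RKW = 32°  [△WRK]
3. ∠KGW = 106°  [△WGK]

∠KGW = 106°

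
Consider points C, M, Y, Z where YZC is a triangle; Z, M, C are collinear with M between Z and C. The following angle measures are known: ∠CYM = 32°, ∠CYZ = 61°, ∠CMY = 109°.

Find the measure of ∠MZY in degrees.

∠MZY = 80°

1. ∠MCY = 39°  [△YMC]
2. ∠YCZ = 39°  [M on ray CZ]
3. ∠CZY = 80°  [△YZC]
4. ∠MZY = 80°  [M on ray ZC]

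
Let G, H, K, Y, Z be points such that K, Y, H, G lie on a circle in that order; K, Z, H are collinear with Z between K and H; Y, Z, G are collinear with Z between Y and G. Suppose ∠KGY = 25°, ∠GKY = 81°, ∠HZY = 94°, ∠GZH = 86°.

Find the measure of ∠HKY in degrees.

1. ∠GYK = 74°  [△KYG]
2. ∠KZY = 86°  [linear pair at Z on KH]
3. ∠HKY = 20°  [△KZY]

∠HKY = 20°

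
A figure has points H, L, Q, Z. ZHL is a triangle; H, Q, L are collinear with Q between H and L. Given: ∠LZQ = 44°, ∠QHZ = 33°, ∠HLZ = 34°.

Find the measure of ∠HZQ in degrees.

∠HZQ = 69°

1. ∠QLZ = 34°  [Q on ray LH]
2. ∠LQZ = 102°  [△ZQL]
3. ∠HQZ = 78°  [linear pair at Q on HL]
4. ∠HZQ = 69°  [△ZHQ]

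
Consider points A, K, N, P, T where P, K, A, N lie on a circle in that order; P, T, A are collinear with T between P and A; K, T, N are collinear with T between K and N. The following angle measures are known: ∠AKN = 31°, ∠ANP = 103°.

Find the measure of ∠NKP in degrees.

∠NKP = 46°

1. ∠APN = 31°  [same arc AN]
2. ∠NAP = 46°  [△PAN]
3. ∠NKP = 46°  [same arc PN]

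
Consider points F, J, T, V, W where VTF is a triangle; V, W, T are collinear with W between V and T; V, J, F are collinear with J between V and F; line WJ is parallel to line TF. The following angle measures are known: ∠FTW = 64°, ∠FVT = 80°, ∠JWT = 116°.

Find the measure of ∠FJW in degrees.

∠FJW = 144°

1. ∠FTV = 64°  [W on ray TV]
2. ∠TFV = 36°  [△VTF]
3. ∠VJW = 36°  [WJ∥TF, corresponding at J]
4. ∠FJW = 144°  [linear pair at J on VF]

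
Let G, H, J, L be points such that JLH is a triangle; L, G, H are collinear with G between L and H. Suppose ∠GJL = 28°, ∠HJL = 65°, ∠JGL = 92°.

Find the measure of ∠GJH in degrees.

∠GJH = 37°

1. ∠GLJ = 60°  [△JLG]
2. ∠HGJ = 88°  [linear pair at G on LH]
3. ∠HLJ = 60°  [G on ray LH]
4. ∠JHL = 55°  [△JLH]
5. ∠GHJ = 55°  [G on ray HL]
6. ∠GJH = 37°  [△JGH]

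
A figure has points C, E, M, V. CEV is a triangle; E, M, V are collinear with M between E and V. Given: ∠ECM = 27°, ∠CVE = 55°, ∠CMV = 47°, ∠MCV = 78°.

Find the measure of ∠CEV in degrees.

∠CEV = 20°

1. ∠CME = 133°  [linear pair at M on EV]
2. ∠CEM = 20°  [△CEM]
3. ∠CEV = 20°  [M on ray EV]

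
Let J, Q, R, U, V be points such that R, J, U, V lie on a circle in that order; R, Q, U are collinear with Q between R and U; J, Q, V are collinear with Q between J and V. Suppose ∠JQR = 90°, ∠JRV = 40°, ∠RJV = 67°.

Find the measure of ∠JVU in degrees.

∠JVU = 23°

1. ∠UQV = 90°  [vertical angles at Q]
2. ∠RUV = 67°  [same arc RV]
3. ∠JVU = 23°  [△UQV]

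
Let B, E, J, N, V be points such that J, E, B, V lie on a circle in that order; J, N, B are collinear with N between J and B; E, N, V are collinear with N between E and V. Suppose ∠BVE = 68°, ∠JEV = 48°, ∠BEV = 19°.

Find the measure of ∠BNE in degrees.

∠BNE = 116°

1. ∠BJE = 68°  [same arc EB]
2. ∠ENJ = 64°  [△JNE]
3. ∠BNE = 116°  [linear pair at N on JB]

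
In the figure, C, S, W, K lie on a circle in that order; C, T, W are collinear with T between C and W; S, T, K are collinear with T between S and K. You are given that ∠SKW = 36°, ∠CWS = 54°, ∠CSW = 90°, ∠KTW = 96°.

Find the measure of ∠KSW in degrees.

1. ∠CWK = 48°  [△WTK]
2. ∠CKW = 90°  [cyclic CSWK, opposite ∠S+∠K]
3. ∠KCW = 42°  [△CWK]
4. ∠KSW = 42°  [same arc WK]

∠KSW = 42°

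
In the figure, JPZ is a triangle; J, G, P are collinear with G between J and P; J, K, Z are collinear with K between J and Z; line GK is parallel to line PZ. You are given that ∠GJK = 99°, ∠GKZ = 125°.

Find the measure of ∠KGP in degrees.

1. ∠GKJ = 55°  [linear pair at K on JZ]
2. ∠JGK = 26°  [△JGK]
3. ∠KGP = 154°  [linear pair at G on JP]

∠KGP = 154°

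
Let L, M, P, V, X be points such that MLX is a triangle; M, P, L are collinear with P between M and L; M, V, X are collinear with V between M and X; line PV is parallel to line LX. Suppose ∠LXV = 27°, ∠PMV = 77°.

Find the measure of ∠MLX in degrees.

1. ∠LXM = 27°  [V on ray XM]
2. ∠LMX = 77°  [P on ML, V on MX]
3. ∠MLX = 76°  [△MLX]

∠MLX = 76°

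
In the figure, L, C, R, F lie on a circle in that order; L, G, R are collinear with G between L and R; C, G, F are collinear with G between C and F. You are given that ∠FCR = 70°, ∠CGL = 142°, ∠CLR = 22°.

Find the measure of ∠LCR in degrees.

∠LCR = 86°

1. ∠CGR = 38°  [linear pair at G on LR]
2. ∠CRL = 72°  [△CGR]
3. ∠LCR = 86°  [△LCR]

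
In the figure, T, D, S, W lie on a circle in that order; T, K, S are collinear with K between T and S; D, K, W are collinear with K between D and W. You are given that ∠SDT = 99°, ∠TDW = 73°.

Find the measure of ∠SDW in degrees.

∠SDW = 26°

1. ∠SWT = 81°  [cyclic TDSW, opposite ∠D+∠W]
2. ∠TSW = 73°  [same arc TW]
3. ∠STW = 26°  [△TSW]
4. ∠SDW = 26°  [same arc SW]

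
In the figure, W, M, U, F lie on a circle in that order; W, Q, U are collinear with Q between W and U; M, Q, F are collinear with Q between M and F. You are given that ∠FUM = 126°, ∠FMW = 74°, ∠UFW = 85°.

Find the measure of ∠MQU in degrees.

1. ∠FWM = 54°  [cyclic WMUF, opposite ∠W+∠U]
2. ∠FUW = 74°  [same arc WF]
3. ∠MFW = 52°  [△WMF]
4. ∠FWU = 21°  [△WUF]
5. ∠MUW = 52°  [same arc WM]
6. ∠FMU = 21°  [same arc UF]
7. ∠MQU = 107°  [△MQU]

∠MQU = 107°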